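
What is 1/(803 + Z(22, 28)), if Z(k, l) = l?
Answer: 1/831 ≈ 0.0012034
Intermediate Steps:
1/(803 + Z(22, 28)) = 1/(803 + 28) = 1/831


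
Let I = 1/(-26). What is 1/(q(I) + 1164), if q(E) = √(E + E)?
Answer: 15132/17613649 - I*√13/17613649 ≈ 0.00085911 - 2.047e-7*I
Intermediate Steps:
I = -1/26 ≈ -0.038462
q(E) = √2*√E (q(E) = √(2*E) = √2*√E)
1/(q(I) + 1164) = 1/(√2*√(-1/26) + 1164) = 1/(√2*(I*√26/26) + 1164) = 1/(I*√13/13 + 1164) = 1/(1164 + I*√13/13)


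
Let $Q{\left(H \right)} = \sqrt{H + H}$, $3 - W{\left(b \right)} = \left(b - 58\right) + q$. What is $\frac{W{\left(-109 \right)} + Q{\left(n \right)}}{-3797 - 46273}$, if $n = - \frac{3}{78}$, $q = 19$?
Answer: $- \frac{151}{50070} - \frac{i \sqrt{13}}{650910} \approx -0.0030158 - 5.5392 \cdot 10^{-6} i$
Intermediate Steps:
$W{\left(b \right)} = 42 - b$ ($W{\left(b \right)} = 3 - \left(\left(b - 58\right) + 19\right) = 3 - \left(\left(-58 + b\right) + 19\right) = 3 - \left(-39 + b\right) = 42 - b$)
$n = - \frac{1}{26}$ ($n = \left(-3\right) \frac{1}{78} = - \frac{1}{26} \approx -0.038462$)
$Q{\left(H \right)} = \sqrt{2} \sqrt{H}$ ($Q{\left(H \right)} = \sqrt{2 H} = \sqrt{2} \sqrt{H}$)
$\frac{W{\left(-109 \right)} + Q{\left(n \right)}}{-3797 - 46273} = \frac{\left(42 - -109\right) + \sqrt{2} \sqrt{- \frac{1}{26}}}{-3797 - 46273} = \frac{\left(42 + 109\right) + \sqrt{2} \frac{i \sqrt{26}}{26}}{-50070} = \left(151 + \frac{i \sqrt{13}}{13}\right) \left(- \frac{1}{50070}\right) = - \frac{151}{50070} - \frac{i \sqrt{13}}{650910}$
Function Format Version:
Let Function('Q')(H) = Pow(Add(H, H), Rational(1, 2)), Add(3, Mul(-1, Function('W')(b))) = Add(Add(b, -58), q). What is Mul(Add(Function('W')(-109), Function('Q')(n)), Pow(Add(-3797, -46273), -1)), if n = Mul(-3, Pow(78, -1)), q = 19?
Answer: Add(Rational(-151, 50070), Mul(Rational(-1, 650910), I, Pow(13, Rational(1, 2)))) ≈ Add(-0.0030158, Mul(-5.5392e-6, I))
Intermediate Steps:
Function('W')(b) = Add(42, Mul(-1, b)) (Function('W')(b) = Add(3, Mul(-1, Add(Add(b, -58), 19))) = Add(3, Mul(-1, Add(Add(-58, b), 19))) = Add(3, Mul(-1, Add(-39, b))) = Add(3, Add(39, Mul(-1, b))) = Add(42, Mul(-1, b)))
n = Rational(-1, 26) (n = Mul(-3, Rational(1, 78)) = Rational(-1, 26) ≈ -0.038462)
Function('Q')(H) = Mul(Pow(2, Rational(1, 2)), Pow(H, Rational(1, 2))) (Function('Q')(H) = Pow(Mul(2, H), Rational(1, 2)) = Mul(Pow(2, Rational(1, 2)), Pow(H, Rational(1, 2))))
Mul(Add(Function('W')(-109), Function('Q')(n)), Pow(Add(-3797, -46273), -1)) = Mul(Add(Add(42, Mul(-1, -109)), Mul(Pow(2, Rational(1, 2)), Pow(Rational(-1, 26), Rational(1, 2)))), Pow(Add(-3797, -46273), -1)) = Mul(Add(Add(42, 109), Mul(Pow(2, Rational(1, 2)), Mul(Rational(1, 26), I, Pow(26, Rational(1, 2))))), Pow(-50070, -1)) = Mul(Add(151, Mul(Rational(1, 13), I, Pow(13, Rational(1, 2)))), Rational(-1, 50070)) = Add(Rational(-151, 50070), Mul(Rational(-1, 650910), I, Pow(13, Rational(1, 2))))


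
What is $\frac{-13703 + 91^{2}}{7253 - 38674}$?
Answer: $\frac{5422}{31421} \approx 0.17256$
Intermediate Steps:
$\frac{-13703 + 91^{2}}{7253 - 38674} = \frac{-13703 + 8281}{-31421} = \left(-5422\right) \left(- \frac{1}{31421}\right) = \frac{5422}{31421}$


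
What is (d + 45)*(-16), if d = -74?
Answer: 464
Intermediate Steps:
(d + 45)*(-16) = (-74 + 45)*(-16) = -29*(-16) = 464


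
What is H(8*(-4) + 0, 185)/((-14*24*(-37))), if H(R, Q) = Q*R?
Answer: -10/21 ≈ -0.47619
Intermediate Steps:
H(8*(-4) + 0, 185)/((-14*24*(-37))) = (185*(8*(-4) + 0))/((-14*24*(-37))) = (185*(-32 + 0))/((-336*(-37))) = (185*(-32))/12432 = -5920*1/12432 = -10/21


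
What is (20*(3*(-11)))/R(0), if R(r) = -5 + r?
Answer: 132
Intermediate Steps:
(20*(3*(-11)))/R(0) = (20*(3*(-11)))/(-5 + 0) = (20*(-33))/(-5) = -660*(-⅕) = 132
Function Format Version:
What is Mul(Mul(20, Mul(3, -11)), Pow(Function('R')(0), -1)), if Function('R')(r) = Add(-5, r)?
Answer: 132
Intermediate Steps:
Mul(Mul(20, Mul(3, -11)), Pow(Function('R')(0), -1)) = Mul(Mul(20, Mul(3, -11)), Pow(Add(-5, 0), -1)) = Mul(Mul(20, -33), Pow(-5, -1)) = Mul(-660, Rational(-1, 5)) = 132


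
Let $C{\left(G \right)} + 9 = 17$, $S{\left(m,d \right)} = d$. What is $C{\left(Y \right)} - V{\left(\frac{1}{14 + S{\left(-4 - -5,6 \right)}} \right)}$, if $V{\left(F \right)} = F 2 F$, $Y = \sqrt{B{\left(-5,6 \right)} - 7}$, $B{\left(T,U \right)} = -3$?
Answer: $\frac{1599}{200} \approx 7.995$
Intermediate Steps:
$Y = i \sqrt{10}$ ($Y = \sqrt{-3 - 7} = \sqrt{-10} = i \sqrt{10} \approx 3.1623 i$)
$V{\left(F \right)} = 2 F^{2}$ ($V{\left(F \right)} = 2 F F = 2 F^{2}$)
$C{\left(G \right)} = 8$ ($C{\left(G \right)} = -9 + 17 = 8$)
$C{\left(Y \right)} - V{\left(\frac{1}{14 + S{\left(-4 - -5,6 \right)}} \right)} = 8 - 2 \left(\frac{1}{14 + 6}\right)^{2} = 8 - 2 \left(\frac{1}{20}\right)^{2} = 8 - \frac{2}{400} = 8 - 2 \cdot \frac{1}{400} = 8 - \frac{1}{200} = \frac{1599}{200}$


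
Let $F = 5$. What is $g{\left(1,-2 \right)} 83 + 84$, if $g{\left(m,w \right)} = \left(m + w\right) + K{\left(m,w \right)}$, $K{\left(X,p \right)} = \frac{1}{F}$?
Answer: $\frac{88}{5} \approx 17.6$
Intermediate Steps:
$K{\left(X,p \right)} = \frac{1}{5}$
$g{\left(m,w \right)} = \frac{1}{5} + m + w$ ($g{\left(m,w \right)} = \left(m + w\right) + \frac{1}{5} = \frac{1}{5} + m + w$)
$g{\left(1,-2 \right)} 83 + 84 = \left(\frac{1}{5} + 1 - 2\right) 83 + 84 = \left(- \frac{4}{5}\right) 83 + 84 = - \frac{332}{5} + 84 = \frac{88}{5}$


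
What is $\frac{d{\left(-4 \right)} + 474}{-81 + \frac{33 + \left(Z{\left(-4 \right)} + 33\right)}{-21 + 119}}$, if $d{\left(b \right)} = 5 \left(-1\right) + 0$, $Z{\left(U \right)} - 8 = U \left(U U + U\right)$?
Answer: $- \frac{22981}{3956} \approx -5.8092$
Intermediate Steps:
$Z{\left(U \right)} = 8 + U \left(U + U^{2}\right)$ ($Z{\left(U \right)} = 8 + U \left(U U + U\right) = 8 + U \left(U^{2} + U\right) = 8 + U \left(U + U^{2}\right)$)
$d{\left(b \right)} = -5$ ($d{\left(b \right)} = -5 + 0 = -5$)
$\frac{d{\left(-4 \right)} + 474}{-81 + \frac{33 + \left(Z{\left(-4 \right)} + 33\right)}{-21 + 119}} = \frac{-5 + 474}{-81 + \frac{33 + \left(\left(8 + \left(-4\right)^{2} + \left(-4\right)^{3}\right) + 33\right)}{-21 + 119}} = \frac{469}{-81 + \frac{33 + \left(\left(8 + 16 - 64\right) + 33\right)}{98}} = \frac{469}{-81 + \left(33 + \left(-40 + 33\right)\right) \frac{1}{98}} = \frac{469}{-81 + \left(33 - 7\right) \frac{1}{98}} = \frac{469}{-81 + 26 \cdot \frac{1}{98}} = \frac{469}{-81 + \frac{13}{49}} = \frac{469}{- \frac{3956}{49}} = 469 \left(- \frac{49}{3956}\right) = - \frac{22981}{3956}$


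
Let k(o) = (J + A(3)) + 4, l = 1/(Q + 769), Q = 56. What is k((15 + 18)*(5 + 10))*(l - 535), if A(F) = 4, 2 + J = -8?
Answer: 882748/825 ≈ 1070.0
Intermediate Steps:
J = -10 (J = -2 - 8 = -10)
l = 1/825 (l = 1/(56 + 769) = 1/825 ≈ 0.0012121)
k(o) = -2 (k(o) = (-10 + 4) + 4 = -6 + 4 = -2)
k((15 + 18)*(5 + 10))*(l - 535) = -2*(1/825 - 535) = -2*(-441374/825) = 882748/825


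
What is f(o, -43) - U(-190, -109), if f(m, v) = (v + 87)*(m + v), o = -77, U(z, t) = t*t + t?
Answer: -17052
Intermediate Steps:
U(z, t) = t + t² (U(z, t) = t² + t = t + t²)
f(m, v) = (87 + v)*(m + v)
f(o, -43) - U(-190, -109) = ((-43)² + 87*(-77) + 87*(-43) - 77*(-43)) - (-109)*(1 - 109) = (1849 - 6699 - 3741 + 3311) - (-109)*(-108) = -5280 - 1*11772 = -5280 - 11772 = -17052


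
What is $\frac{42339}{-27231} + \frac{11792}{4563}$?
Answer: $\frac{42638365}{41418351} \approx 1.0295$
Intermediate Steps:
$\frac{42339}{-27231} + \frac{11792}{4563} = 42339 \left(- \frac{1}{27231}\right) + 11792 \cdot \frac{1}{4563} = - \frac{14113}{9077} + \frac{11792}{4563} = \frac{42638365}{41418351}$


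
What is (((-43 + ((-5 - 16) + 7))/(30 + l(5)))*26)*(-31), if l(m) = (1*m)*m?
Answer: 45942/55 ≈ 835.31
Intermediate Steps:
l(m) = m**2 (l(m) = m*m = m**2)
(((-43 + ((-5 - 16) + 7))/(30 + l(5)))*26)*(-31) = (((-43 + ((-5 - 16) + 7))/(30 + 5**2))*26)*(-31) = (((-43 + (-21 + 7))/(30 + 25))*26)*(-31) = (((-43 - 14)/55)*26)*(-31) = (-57*1/55*26)*(-31) = -57/55*26*(-31) = -1482/55*(-31) = 45942/55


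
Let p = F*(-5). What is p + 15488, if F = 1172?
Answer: 9628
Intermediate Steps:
p = -5860 (p = 1172*(-5) = -5860)
p + 15488 = -5860 + 15488 = 9628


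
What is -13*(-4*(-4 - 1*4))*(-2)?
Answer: 832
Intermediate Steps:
-13*(-4*(-4 - 1*4))*(-2) = -13*(-4*(-4 - 4))*(-2) = -13*(-4*(-8))*(-2) = -416*(-2) = -13*(-64) = 832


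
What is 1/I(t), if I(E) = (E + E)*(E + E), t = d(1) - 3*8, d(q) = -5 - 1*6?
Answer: 1/4900 ≈ 0.00020408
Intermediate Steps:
d(q) = -11 (d(q) = -5 - 6 = -11)
t = -35 (t = -11 - 3*8 = -11 - 24 = -35)
I(E) = 4*E² (I(E) = (2*E)*(2*E) = 4*E²)
1/I(t) = 1/(4*(-35)²) = 1/(4*1225) = 1/4900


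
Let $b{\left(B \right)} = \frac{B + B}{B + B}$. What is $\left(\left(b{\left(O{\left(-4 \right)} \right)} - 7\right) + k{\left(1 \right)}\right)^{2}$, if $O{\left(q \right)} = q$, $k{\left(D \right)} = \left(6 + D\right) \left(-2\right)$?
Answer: $400$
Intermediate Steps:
$k{\left(D \right)} = -12 - 2 D$
$b{\left(B \right)} = 1$ ($b{\left(B \right)} = \frac{2 B}{2 B} = 2 B \frac{1}{2 B} = 1$)
$\left(\left(b{\left(O{\left(-4 \right)} \right)} - 7\right) + k{\left(1 \right)}\right)^{2} = \left(\left(1 - 7\right) - 14\right)^{2} = \left(-6 - 14\right)^{2} = \left(-20\right)^{2} = 400$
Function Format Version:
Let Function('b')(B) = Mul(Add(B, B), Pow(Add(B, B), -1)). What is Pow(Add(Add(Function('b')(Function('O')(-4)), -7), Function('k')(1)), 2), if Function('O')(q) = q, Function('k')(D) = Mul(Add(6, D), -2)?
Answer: 400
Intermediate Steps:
Function('k')(D) = Add(-12, Mul(-2, D))
Function('b')(B) = 1 (Function('b')(B) = Mul(Mul(2, B), Pow(Mul(2, B), -1)) = Mul(Mul(2, B), Mul(Rational(1, 2), Pow(B, -1))) = 1)
Pow(Add(Add(Function('b')(Function('O')(-4)), -7), Function('k')(1)), 2) = Pow(Add(Add(1, -7), Add(-12, Mul(-2, 1))), 2) = Pow(Add(-6, Add(-12, -2)), 2) = Pow(Add(-6, -14), 2) = Pow(-20, 2) = 400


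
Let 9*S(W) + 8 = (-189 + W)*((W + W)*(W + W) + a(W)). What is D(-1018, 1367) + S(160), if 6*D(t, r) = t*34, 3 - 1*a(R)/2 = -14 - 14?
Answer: -3023324/9 ≈ -3.3593e+5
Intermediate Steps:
a(R) = 62 (a(R) = 6 - 2*(-14 - 14) = 6 - 2*(-28) = 6 + 56 = 62)
D(t, r) = 17*t/3 (D(t, r) = (t*34)/6 = (34*t)/6 = 17*t/3)
S(W) = -8/9 + (-189 + W)*(62 + 4*W**2)/9 (S(W) = -8/9 + ((-189 + W)*((W + W)*(W + W) + 62))/9 = -8/9 + ((-189 + W)*((2*W)*(2*W) + 62))/9 = -8/9 + ((-189 + W)*(4*W**2 + 62))/9 = -8/9 + ((-189 + W)*(62 + 4*W**2))/9 = -8/9 + (-189 + W)*(62 + 4*W**2)/9)
D(-1018, 1367) + S(160) = (17/3)*(-1018) + (-11726/9 - 84*160**2 + (4/9)*160**3 + (62/9)*160) = -17306/3 + (-11726/9 - 84*25600 + (4/9)*4096000 + 9920/9) = -17306/3 + (-11726/9 - 2150400 + 16384000/9 + 9920/9) = -17306/3 - 2971406/9 = -3023324/9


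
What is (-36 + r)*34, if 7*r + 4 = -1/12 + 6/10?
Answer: -260593/210 ≈ -1240.9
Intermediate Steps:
r = -209/420 (r = -4/7 + (-1/12 + 6/10)/7 = -4/7 + (-1*1/12 + 6*(⅒))/7 = -4/7 + (-1/12 + ⅗)/7 = -4/7 + (⅐)*(31/60) = -4/7 + 31/420 = -209/420 ≈ -0.49762)
(-36 + r)*34 = (-36 - 209/420)*34 = -15329/420*34 = -260593/210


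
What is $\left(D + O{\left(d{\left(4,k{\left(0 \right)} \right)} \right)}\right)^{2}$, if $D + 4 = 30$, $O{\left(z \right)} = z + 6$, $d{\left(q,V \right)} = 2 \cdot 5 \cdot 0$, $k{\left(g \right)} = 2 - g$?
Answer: $1024$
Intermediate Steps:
$d{\left(q,V \right)} = 0$ ($d{\left(q,V \right)} = 10 \cdot 0 = 0$)
$O{\left(z \right)} = 6 + z$
$D = 26$ ($D = -4 + 30 = 26$)
$\left(D + O{\left(d{\left(4,k{\left(0 \right)} \right)} \right)}\right)^{2} = \left(26 + \left(6 + 0\right)\right)^{2} = \left(26 + 6\right)^{2} = 32^{2} = 1024$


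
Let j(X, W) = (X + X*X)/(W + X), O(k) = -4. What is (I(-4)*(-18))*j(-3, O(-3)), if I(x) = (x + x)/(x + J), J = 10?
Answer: -144/7 ≈ -20.571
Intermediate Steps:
j(X, W) = (X + X²)/(W + X)
I(x) = 2*x/(10 + x) (I(x) = (x + x)/(x + 10) = (2*x)/(10 + x) = 2*x/(10 + x))
(I(-4)*(-18))*j(-3, O(-3)) = ((2*(-4)/(10 - 4))*(-18))*(-3*(1 - 3)/(-4 - 3)) = ((2*(-4)/6)*(-18))*(-3*(-2)/(-7)) = ((2*(-4)*(⅙))*(-18))*(-3*(-⅐)*(-2)) = -4/3*(-18)*(-6/7) = 24*(-6/7) = -144/7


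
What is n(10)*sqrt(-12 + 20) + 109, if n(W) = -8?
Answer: 109 - 16*sqrt(2) ≈ 86.373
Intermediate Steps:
n(10)*sqrt(-12 + 20) + 109 = -8*sqrt(-12 + 20) + 109 = -16*sqrt(2) + 109 = 109 - 16*sqrt(2)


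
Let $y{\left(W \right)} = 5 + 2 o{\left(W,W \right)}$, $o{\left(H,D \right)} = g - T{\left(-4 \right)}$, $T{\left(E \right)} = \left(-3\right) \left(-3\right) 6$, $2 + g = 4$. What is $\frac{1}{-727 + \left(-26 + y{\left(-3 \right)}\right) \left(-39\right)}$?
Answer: $\frac{1}{4148} \approx 0.00024108$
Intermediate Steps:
$g = 2$ ($g = -2 + 4 = 2$)
$T{\left(E \right)} = 54$ ($T{\left(E \right)} = 9 \cdot 6 = 54$)
$o{\left(H,D \right)} = -52$ ($o{\left(H,D \right)} = 2 - 54 = -52$)
$y{\left(W \right)} = -99$ ($y{\left(W \right)} = 5 + 2 \left(-52\right) = 5 - 104 = -99$)
$\frac{1}{-727 + \left(-26 + y{\left(-3 \right)}\right) \left(-39\right)} = \frac{1}{-727 + \left(-26 - 99\right) \left(-39\right)} = \frac{1}{-727 - -4875} = \frac{1}{-727 + 4875} = \frac{1}{4148}$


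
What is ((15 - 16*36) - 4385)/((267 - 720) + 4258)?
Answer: -4946/3805 ≈ -1.2999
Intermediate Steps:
((15 - 16*36) - 4385)/((267 - 720) + 4258) = ((15 - 576) - 4385)/(-453 + 4258) = (-561 - 4385)/3805 = -4946*1/3805 = -4946/3805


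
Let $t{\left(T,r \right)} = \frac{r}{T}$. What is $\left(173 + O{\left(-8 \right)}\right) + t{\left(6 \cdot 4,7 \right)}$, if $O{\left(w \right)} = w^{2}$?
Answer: $\frac{5695}{24} \approx 237.29$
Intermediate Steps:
$\left(173 + O{\left(-8 \right)}\right) + t{\left(6 \cdot 4,7 \right)} = \left(173 + \left(-8\right)^{2}\right) + \frac{7}{6 \cdot 4} = \left(173 + 64\right) + \frac{7}{24} = 237 + 7 \cdot \frac{1}{24} = 237 + \frac{7}{24} = \frac{5695}{24}$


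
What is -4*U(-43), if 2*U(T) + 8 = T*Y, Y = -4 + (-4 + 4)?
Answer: -328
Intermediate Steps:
Y = -4 (Y = -4 + 0 = -4)
U(T) = -4 - 2*T (U(T) = -4 + (T*(-4))/2 = -4 + (-4*T)/2 = -4 - 2*T)
-4*U(-43) = -4*(-4 - 2*(-43)) = -4*(-4 + 86) = -4*82 = -328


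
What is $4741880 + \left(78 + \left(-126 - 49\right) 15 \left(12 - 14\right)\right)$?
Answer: $4747208$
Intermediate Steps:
$4741880 + \left(78 + \left(-126 - 49\right) 15 \left(12 - 14\right)\right) = 4741880 + \left(78 + \left(-126 - 49\right) 15 \left(-2\right)\right) = 4741880 + \left(78 - -5250\right) = 4741880 + \left(78 + 5250\right) = 4741880 + 5328 = 4747208$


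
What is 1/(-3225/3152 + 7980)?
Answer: 3152/25149735 ≈ 0.00012533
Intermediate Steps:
1/(-3225/3152 + 7980) = 1/(25149735/3152) = 3152/25149735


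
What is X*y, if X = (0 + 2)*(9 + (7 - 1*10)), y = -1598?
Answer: -19176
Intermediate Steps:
X = 12 (X = 2*(9 + (7 - 10)) = 2*(9 - 3) = 2*6 = 12)
X*y = 12*(-1598) = -19176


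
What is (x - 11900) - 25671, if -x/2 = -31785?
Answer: 25999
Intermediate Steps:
x = 63570 (x = -2*(-31785) = 63570)
(x - 11900) - 25671 = (63570 - 11900) - 25671 = 51670 - 25671 = 25999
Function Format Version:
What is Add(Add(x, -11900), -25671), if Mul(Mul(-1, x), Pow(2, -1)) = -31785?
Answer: 25999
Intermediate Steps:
x = 63570 (x = Mul(-2, -31785) = 63570)
Add(Add(x, -11900), -25671) = Add(Add(63570, -11900), -25671) = Add(51670, -25671) = 25999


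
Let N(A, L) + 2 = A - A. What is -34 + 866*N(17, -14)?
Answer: -1766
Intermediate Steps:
N(A, L) = -2 (N(A, L) = -2 + (A - A) = -2 + 0 = -2)
-34 + 866*N(17, -14) = -34 + 866*(-2) = -34 - 1732 = -1766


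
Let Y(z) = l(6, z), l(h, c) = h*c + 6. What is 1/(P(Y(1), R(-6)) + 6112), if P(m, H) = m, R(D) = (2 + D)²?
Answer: 1/6124 ≈ 0.00016329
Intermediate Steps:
l(h, c) = 6 + c*h (l(h, c) = c*h + 6 = 6 + c*h)
Y(z) = 6 + 6*z (Y(z) = 6 + z*6 = 6 + 6*z)
1/(P(Y(1), R(-6)) + 6112) = 1/((6 + 6*1) + 6112) = 1/((6 + 6) + 6112) = 1/(12 + 6112) = 1/6124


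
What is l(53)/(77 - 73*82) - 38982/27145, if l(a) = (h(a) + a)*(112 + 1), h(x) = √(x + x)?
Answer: -4414787/1802245 - 113*√106/5909 ≈ -2.6465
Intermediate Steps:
h(x) = √2*√x (h(x) = √(2*x) = √2*√x)
l(a) = 113*a + 113*√2*√a (l(a) = (√2*√a + a)*(112 + 1) = (a + √2*√a)*113 = 113*a + 113*√2*√a)
l(53)/(77 - 73*82) - 38982/27145 = (113*53 + 113*√2*√53)/(77 - 73*82) - 38982/27145 = (5989 + 113*√106)/(77 - 5986) - 38982*1/27145 = (5989 + 113*√106)/(-5909) - 438/305 = (5989 + 113*√106)*(-1/5909) - 438/305 = (-5989/5909 - 113*√106/5909) - 438/305 = -4414787/1802245 - 113*√106/5909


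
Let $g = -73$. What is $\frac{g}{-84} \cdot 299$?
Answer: $\frac{21827}{84} \approx 259.85$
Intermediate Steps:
$\frac{g}{-84} \cdot 299 = - \frac{73}{-84} \cdot 299 = \left(-73\right) \left(- \frac{1}{84}\right) 299 = \frac{73}{84} \cdot 299 = \frac{21827}{84}$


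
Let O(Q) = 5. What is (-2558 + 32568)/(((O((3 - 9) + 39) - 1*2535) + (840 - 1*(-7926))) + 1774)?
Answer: 3001/801 ≈ 3.7466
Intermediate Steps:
(-2558 + 32568)/(((O((3 - 9) + 39) - 1*2535) + (840 - 1*(-7926))) + 1774) = (-2558 + 32568)/(((5 - 1*2535) + (840 - 1*(-7926))) + 1774) = 30010/(((5 - 2535) + (840 + 7926)) + 1774) = 30010/((-2530 + 8766) + 1774) = 30010/(6236 + 1774) = 30010/8010 = 30010*(1/8010) = 3001/801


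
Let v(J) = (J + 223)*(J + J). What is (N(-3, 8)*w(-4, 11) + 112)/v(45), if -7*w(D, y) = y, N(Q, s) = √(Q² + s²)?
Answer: 14/3015 - 11*√73/168840 ≈ 0.0040868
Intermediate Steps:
w(D, y) = -y/7
v(J) = 2*J*(223 + J) (v(J) = (223 + J)*(2*J) = 2*J*(223 + J))
(N(-3, 8)*w(-4, 11) + 112)/v(45) = (√((-3)² + 8²)*(-⅐*11) + 112)/((2*45*(223 + 45))) = (√(9 + 64)*(-11/7) + 112)/((2*45*268)) = (√73*(-11/7) + 112)/24120 = (-11*√73/7 + 112)*(1/24120) = (112 - 11*√73/7)*(1/24120) = 14/3015 - 11*√73/168840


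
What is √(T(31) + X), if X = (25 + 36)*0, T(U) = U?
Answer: √31 ≈ 5.5678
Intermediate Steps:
X = 0 (X = 61*0 = 0)
√(T(31) + X) = √(31 + 0) = √31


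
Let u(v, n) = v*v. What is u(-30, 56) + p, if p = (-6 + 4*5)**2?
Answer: 1096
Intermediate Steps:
u(v, n) = v**2
p = 196 (p = (-6 + 20)**2 = 14**2 = 196)
u(-30, 56) + p = (-30)**2 + 196 = 900 + 196 = 1096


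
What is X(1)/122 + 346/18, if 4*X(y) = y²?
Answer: 84433/4392 ≈ 19.224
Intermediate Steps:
X(y) = y²/4
X(1)/122 + 346/18 = ((¼)*1²)/122 + 346/18 = ((¼)*1)*(1/122) + 346*(1/18) = (¼)*(1/122) + 173/9 = 1/488 + 173/9 = 84433/4392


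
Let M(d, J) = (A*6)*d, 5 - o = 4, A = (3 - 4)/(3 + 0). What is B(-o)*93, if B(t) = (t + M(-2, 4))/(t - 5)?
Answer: -93/2 ≈ -46.500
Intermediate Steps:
A = -⅓ (A = -1/3 = -1*⅓ = -⅓ ≈ -0.33333)
o = 1 (o = 5 - 1*4 = 5 - 4 = 1)
M(d, J) = -2*d (M(d, J) = (-⅓*6)*d = -2*d)
B(t) = (4 + t)/(-5 + t) (B(t) = (t - 2*(-2))/(t - 5) = (t + 4)/(-5 + t) = (4 + t)/(-5 + t))
B(-o)*93 = ((4 - 1*1)/(-5 - 1*1))*93 = ((4 - 1)/(-5 - 1))*93 = (3/(-6))*93 = -⅙*3*93 = -½*93 = -93/2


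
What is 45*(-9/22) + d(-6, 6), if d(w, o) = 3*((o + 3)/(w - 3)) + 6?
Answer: -339/22 ≈ -15.409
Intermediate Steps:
d(w, o) = 6 + 3*(3 + o)/(-3 + w) (d(w, o) = 3*((3 + o)/(-3 + w)) + 6 = 3*(3 + o)/(-3 + w) + 6 = 6 + 3*(3 + o)/(-3 + w))
45*(-9/22) + d(-6, 6) = 45*(-9/22) + 3*(-3 + 6 + 2*(-6))/(-3 - 6) = 45*(-9*1/22) + 3*(-3 + 6 - 12)/(-9) = 45*(-9/22) + 3*(-⅑)*(-9) = -405/22 + 3 = -339/22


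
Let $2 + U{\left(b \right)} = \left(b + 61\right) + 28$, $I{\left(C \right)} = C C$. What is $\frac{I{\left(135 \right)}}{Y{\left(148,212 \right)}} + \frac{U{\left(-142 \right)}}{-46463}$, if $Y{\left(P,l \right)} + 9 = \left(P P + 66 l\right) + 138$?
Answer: $\frac{33950782}{66953183} \approx 0.50708$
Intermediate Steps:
$I{\left(C \right)} = C^{2}$
$U{\left(b \right)} = 87 + b$ ($U{\left(b \right)} = -2 + \left(\left(b + 61\right) + 28\right) = -2 + \left(\left(61 + b\right) + 28\right) = -2 + \left(89 + b\right) = 87 + b$)
$Y{\left(P,l \right)} = 129 + P^{2} + 66 l$ ($Y{\left(P,l \right)} = -9 + \left(\left(P P + 66 l\right) + 138\right) = -9 + \left(\left(P^{2} + 66 l\right) + 138\right) = -9 + \left(138 + P^{2} + 66 l\right) = 129 + P^{2} + 66 l$)
$\frac{I{\left(135 \right)}}{Y{\left(148,212 \right)}} + \frac{U{\left(-142 \right)}}{-46463} = \frac{135^{2}}{129 + 148^{2} + 66 \cdot 212} + \frac{87 - 142}{-46463} = \frac{18225}{129 + 21904 + 13992} - - \frac{55}{46463} = \frac{18225}{36025} + \frac{55}{46463} = 18225 \cdot \frac{1}{36025} + \frac{55}{46463} = \frac{729}{1441} + \frac{55}{46463} = \frac{33950782}{66953183}$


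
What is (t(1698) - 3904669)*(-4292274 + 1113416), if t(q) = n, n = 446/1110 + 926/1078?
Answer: 3713102695469917294/299145 ≈ 1.2412e+13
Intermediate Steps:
n = 377162/299145 (n = 446*(1/1110) + 926*(1/1078) = 223/555 + 463/539 = 377162/299145 ≈ 1.2608)
t(q) = 377162/299145
(t(1698) - 3904669)*(-4292274 + 1113416) = (377162/299145 - 3904669)*(-4292274 + 1113416) = -1168061830843/299145*(-3178858) = 3713102695469917294/299145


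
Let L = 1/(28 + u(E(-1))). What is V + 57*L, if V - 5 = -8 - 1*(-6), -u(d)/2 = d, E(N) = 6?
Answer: 105/16 ≈ 6.5625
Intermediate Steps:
u(d) = -2*d
V = 3 (V = 5 + (-8 - 1*(-6)) = 5 + (-8 + 6) = 5 - 2 = 3)
L = 1/16 (L = 1/(28 - 2*6) = 1/(28 - 12) = 1/16 ≈ 0.062500)
V + 57*L = 3 + 57*(1/16) = 3 + 57/16 = 105/16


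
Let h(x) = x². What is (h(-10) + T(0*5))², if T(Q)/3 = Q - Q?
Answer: 10000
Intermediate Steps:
T(Q) = 0 (T(Q) = 3*(Q - Q) = 3*0 = 0)
(h(-10) + T(0*5))² = ((-10)² + 0)² = (100 + 0)² = 100² = 10000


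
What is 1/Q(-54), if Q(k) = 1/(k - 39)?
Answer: -93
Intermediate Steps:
Q(k) = 1/(-39 + k)
1/Q(-54) = 1/(1/(-39 - 54)) = 1/(1/(-93)) = 1/(-1/93) = -93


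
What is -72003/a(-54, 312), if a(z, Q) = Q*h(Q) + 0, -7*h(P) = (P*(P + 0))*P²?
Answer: 168007/985488850944 ≈ 1.7048e-7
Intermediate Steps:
h(P) = -P⁴/7 (h(P) = -P*(P + 0)*P²/7 = -P*P*P²/7 = -P²*P²/7 = -P⁴/7)
a(z, Q) = -Q⁵/7 (a(z, Q) = Q*(-Q⁴/7) + 0 = -Q⁵/7 + 0 = -Q⁵/7)
-72003/a(-54, 312) = -72003/((-⅐*312⁵)) = -72003/((-⅐*2956466552832)) = -72003/(-2956466552832/7) = -72003*(-7/2956466552832) = 168007/985488850944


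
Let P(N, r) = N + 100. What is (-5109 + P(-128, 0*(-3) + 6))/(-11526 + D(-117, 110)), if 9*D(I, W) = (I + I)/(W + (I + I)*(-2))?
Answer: 1484593/3331027 ≈ 0.44569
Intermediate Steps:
P(N, r) = 100 + N
D(I, W) = 2*I/(9*(W - 4*I)) (D(I, W) = ((I + I)/(W + (I + I)*(-2)))/9 = ((2*I)/(W + (2*I)*(-2)))/9 = ((2*I)/(W - 4*I))/9 = (2*I/(W - 4*I))/9 = 2*I/(9*(W - 4*I)))
(-5109 + P(-128, 0*(-3) + 6))/(-11526 + D(-117, 110)) = (-5109 + (100 - 128))/(-11526 - 2*(-117)/(-9*110 + 36*(-117))) = (-5109 - 28)/(-11526 - 2*(-117)/(-990 - 4212)) = -5137/(-11526 - 2*(-117)/(-5202)) = -5137/(-11526 - 2*(-117)*(-1/5202)) = -5137/(-11526 - 13/289) = -5137/(-3331027/289) = -5137*(-289/3331027) = 1484593/3331027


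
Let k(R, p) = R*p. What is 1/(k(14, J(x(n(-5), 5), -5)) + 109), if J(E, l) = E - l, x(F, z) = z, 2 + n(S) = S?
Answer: 1/249 ≈ 0.0040161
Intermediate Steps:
n(S) = -2 + S
1/(k(14, J(x(n(-5), 5), -5)) + 109) = 1/(14*(5 - 1*(-5)) + 109) = 1/(14*(5 + 5) + 109) = 1/(14*10 + 109) = 1/(140 + 109) = 1/249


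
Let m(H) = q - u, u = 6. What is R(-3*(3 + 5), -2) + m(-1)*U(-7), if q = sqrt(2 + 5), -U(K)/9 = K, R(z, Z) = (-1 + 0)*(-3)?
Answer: -375 + 63*sqrt(7) ≈ -208.32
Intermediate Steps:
R(z, Z) = 3 (R(z, Z) = -1*(-3) = 3)
U(K) = -9*K
q = sqrt(7) ≈ 2.6458
m(H) = -6 + sqrt(7) (m(H) = sqrt(7) - 1*6 = sqrt(7) - 6 = -6 + sqrt(7))
R(-3*(3 + 5), -2) + m(-1)*U(-7) = 3 + (-6 + sqrt(7))*(-9*(-7)) = 3 + (-6 + sqrt(7))*63 = 3 + (-378 + 63*sqrt(7)) = -375 + 63*sqrt(7)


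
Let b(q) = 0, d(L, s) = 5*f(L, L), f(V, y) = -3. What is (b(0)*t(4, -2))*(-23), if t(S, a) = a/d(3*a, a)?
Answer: 0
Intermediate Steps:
d(L, s) = -15 (d(L, s) = 5*(-3) = -15)
t(S, a) = -a/15 (t(S, a) = a/(-15) = a*(-1/15) = -a/15)
(b(0)*t(4, -2))*(-23) = (0*(-1/15*(-2)))*(-23) = (0*(2/15))*(-23) = 0*(-23) = 0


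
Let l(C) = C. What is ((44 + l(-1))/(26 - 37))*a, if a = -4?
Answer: 172/11 ≈ 15.636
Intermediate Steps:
((44 + l(-1))/(26 - 37))*a = ((44 - 1)/(26 - 37))*(-4) = (43/(-11))*(-4) = (43*(-1/11))*(-4) = -43/11*(-4) = 172/11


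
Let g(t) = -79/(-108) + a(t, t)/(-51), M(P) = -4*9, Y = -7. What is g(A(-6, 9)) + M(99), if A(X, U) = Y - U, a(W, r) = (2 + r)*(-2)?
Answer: -65761/1836 ≈ -35.818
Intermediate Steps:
a(W, r) = -4 - 2*r
A(X, U) = -7 - U
M(P) = -36
g(t) = 1487/1836 + 2*t/51 (g(t) = -79/(-108) + (-4 - 2*t)/(-51) = -79*(-1/108) + (-4 - 2*t)*(-1/51) = 79/108 + (4/51 + 2*t/51) = 1487/1836 + 2*t/51)
g(A(-6, 9)) + M(99) = (1487/1836 + 2*(-7 - 1*9)/51) - 36 = (1487/1836 + 2*(-7 - 9)/51) - 36 = (1487/1836 + (2/51)*(-16)) - 36 = (1487/1836 - 32/51) - 36 = 335/1836 - 36 = -65761/1836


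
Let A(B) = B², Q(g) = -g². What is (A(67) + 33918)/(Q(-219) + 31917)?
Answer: -38407/16044 ≈ -2.3939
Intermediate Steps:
(A(67) + 33918)/(Q(-219) + 31917) = (67² + 33918)/(-1*(-219)² + 31917) = (4489 + 33918)/(-1*47961 + 31917) = 38407/(-47961 + 31917) = 38407/(-16044) = 38407*(-1/16044) = -38407/16044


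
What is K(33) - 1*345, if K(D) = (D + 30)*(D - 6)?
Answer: 1356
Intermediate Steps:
K(D) = (-6 + D)*(30 + D) (K(D) = (30 + D)*(-6 + D) = (-6 + D)*(30 + D))
K(33) - 1*345 = (-180 + 33**2 + 24*33) - 1*345 = (-180 + 1089 + 792) - 345 = 1701 - 345 = 1356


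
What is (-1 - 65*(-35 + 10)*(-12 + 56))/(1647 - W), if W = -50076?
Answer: 23833/17241 ≈ 1.3823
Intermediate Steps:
(-1 - 65*(-35 + 10)*(-12 + 56))/(1647 - W) = (-1 - 65*(-35 + 10)*(-12 + 56))/(1647 - 1*(-50076)) = (-1 - (-1625)*44)/(1647 + 50076) = (-1 - 65*(-1100))/51723 = (-1 + 71500)*(1/51723) = 71499*(1/51723) = 23833/17241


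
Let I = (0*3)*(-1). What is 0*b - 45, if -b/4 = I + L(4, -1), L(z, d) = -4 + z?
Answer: -45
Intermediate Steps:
I = 0 (I = 0*(-1) = 0)
b = 0 (b = -4*(0 + (-4 + 4)) = -4*(0 + 0) = -4*0 = 0)
0*b - 45 = 0*0 - 45 = 0 - 45 = -45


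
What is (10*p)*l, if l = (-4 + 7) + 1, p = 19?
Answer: 760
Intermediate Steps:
l = 4 (l = 3 + 1 = 4)
(10*p)*l = (10*19)*4 = 190*4 = 760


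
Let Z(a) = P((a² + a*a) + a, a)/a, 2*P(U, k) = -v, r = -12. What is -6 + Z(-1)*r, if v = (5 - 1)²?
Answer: -102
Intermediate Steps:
v = 16 (v = 4² = 16)
P(U, k) = -8 (P(U, k) = (-1*16)/2 = (½)*(-16) = -8)
Z(a) = -8/a
-6 + Z(-1)*r = -6 - 8/(-1)*(-12) = -6 - 8*(-1)*(-12) = -6 + 8*(-12) = -6 - 96 = -102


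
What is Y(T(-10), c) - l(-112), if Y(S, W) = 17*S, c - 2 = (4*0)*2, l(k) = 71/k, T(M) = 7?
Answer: 13399/112 ≈ 119.63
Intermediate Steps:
c = 2 (c = 2 + (4*0)*2 = 2 + 0*2 = 2 + 0 = 2)
Y(T(-10), c) - l(-112) = 17*7 - 71/(-112) = 119 - 71*(-1)/112 = 119 - 1*(-71/112) = 119 + 71/112 = 13399/112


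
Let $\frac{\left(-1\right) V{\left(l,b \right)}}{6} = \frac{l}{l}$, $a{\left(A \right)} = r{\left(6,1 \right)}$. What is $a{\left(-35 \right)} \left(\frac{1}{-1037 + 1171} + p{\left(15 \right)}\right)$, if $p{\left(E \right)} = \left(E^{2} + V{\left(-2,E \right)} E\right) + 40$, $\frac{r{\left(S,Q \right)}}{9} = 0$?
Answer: $0$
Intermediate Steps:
$r{\left(S,Q \right)} = 0$ ($r{\left(S,Q \right)} = 9 \cdot 0 = 0$)
$a{\left(A \right)} = 0$
$V{\left(l,b \right)} = -6$ ($V{\left(l,b \right)} = - 6 \frac{l}{l} = \left(-6\right) 1 = -6$)
$p{\left(E \right)} = 40 + E^{2} - 6 E$ ($p{\left(E \right)} = \left(E^{2} - 6 E\right) + 40 = 40 + E^{2} - 6 E$)
$a{\left(-35 \right)} \left(\frac{1}{-1037 + 1171} + p{\left(15 \right)}\right) = 0 \left(\frac{1}{-1037 + 1171} + \left(40 + 15^{2} - 90\right)\right) = 0 \left(\frac{1}{134} + \left(40 + 225 - 90\right)\right) = 0 \left(\frac{1}{134} + 175\right) = 0 \cdot \frac{23451}{134} = 0$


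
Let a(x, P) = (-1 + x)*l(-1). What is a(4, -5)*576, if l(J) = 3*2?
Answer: 10368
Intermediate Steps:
l(J) = 6
a(x, P) = -6 + 6*x (a(x, P) = (-1 + x)*6 = -6 + 6*x)
a(4, -5)*576 = (-6 + 6*4)*576 = (-6 + 24)*576 = 18*576 = 10368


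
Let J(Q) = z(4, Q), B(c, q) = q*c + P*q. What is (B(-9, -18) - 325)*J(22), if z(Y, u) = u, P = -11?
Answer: 770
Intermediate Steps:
B(c, q) = -11*q + c*q (B(c, q) = q*c - 11*q = c*q - 11*q = -11*q + c*q)
J(Q) = Q
(B(-9, -18) - 325)*J(22) = (-18*(-11 - 9) - 325)*22 = (-18*(-20) - 325)*22 = (360 - 325)*22 = 35*22 = 770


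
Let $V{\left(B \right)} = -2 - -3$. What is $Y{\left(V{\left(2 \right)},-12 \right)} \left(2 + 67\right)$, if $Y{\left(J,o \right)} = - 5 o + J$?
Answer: $4209$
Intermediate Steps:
$V{\left(B \right)} = 1$ ($V{\left(B \right)} = -2 + 3 = 1$)
$Y{\left(J,o \right)} = J - 5 o$
$Y{\left(V{\left(2 \right)},-12 \right)} \left(2 + 67\right) = \left(1 - -60\right) \left(2 + 67\right) = \left(1 + 60\right) 69 = 61 \cdot 69 = 4209$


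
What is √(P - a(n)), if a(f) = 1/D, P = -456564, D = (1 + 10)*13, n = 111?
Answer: I*√9336277379/143 ≈ 675.7*I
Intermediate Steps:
D = 143 (D = 11*13 = 143)
a(f) = 1/143
√(P - a(n)) = √(-456564 - 1*1/143) = √(-456564 - 1/143) = √(-65288653/143) = I*√9336277379/143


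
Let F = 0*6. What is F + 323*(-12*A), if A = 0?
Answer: 0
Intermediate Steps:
F = 0
F + 323*(-12*A) = 0 + 323*(-12*0) = 0 + 323*0 = 0 + 0 = 0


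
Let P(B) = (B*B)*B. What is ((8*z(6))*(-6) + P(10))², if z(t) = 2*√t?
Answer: 1055296 - 192000*√6 ≈ 5.8499e+5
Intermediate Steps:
P(B) = B³ (P(B) = B²*B = B³)
((8*z(6))*(-6) + P(10))² = ((8*(2*√6))*(-6) + 10³)² = ((16*√6)*(-6) + 1000)² = (-96*√6 + 1000)² = (1000 - 96*√6)²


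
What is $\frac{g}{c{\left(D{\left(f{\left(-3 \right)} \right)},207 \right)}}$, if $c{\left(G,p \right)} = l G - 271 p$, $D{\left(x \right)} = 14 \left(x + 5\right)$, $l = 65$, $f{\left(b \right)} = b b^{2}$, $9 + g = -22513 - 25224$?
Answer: $\frac{47746}{76117} \approx 0.62727$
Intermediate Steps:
$g = -47746$ ($g = -9 - 47737 = -47746$)
$f{\left(b \right)} = b^{3}$
$D{\left(x \right)} = 70 + 14 x$ ($D{\left(x \right)} = 14 \left(5 + x\right) = 70 + 14 x$)
$c{\left(G,p \right)} = - 271 p + 65 G$ ($c{\left(G,p \right)} = 65 G - 271 p = - 271 p + 65 G$)
$\frac{g}{c{\left(D{\left(f{\left(-3 \right)} \right)},207 \right)}} = - \frac{47746}{\left(-271\right) 207 + 65 \left(70 + 14 \left(-3\right)^{3}\right)} = - \frac{47746}{-56097 + 65 \left(70 + 14 \left(-27\right)\right)} = - \frac{47746}{-56097 + 65 \left(70 - 378\right)} = - \frac{47746}{-56097 + 65 \left(-308\right)} = - \frac{47746}{-56097 - 20020} = - \frac{47746}{-76117} = \left(-47746\right) \left(- \frac{1}{76117}\right) = \frac{47746}{76117}$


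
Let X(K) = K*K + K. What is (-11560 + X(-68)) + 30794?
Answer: 23790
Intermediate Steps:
X(K) = K + K**2 (X(K) = K**2 + K = K + K**2)
(-11560 + X(-68)) + 30794 = (-11560 - 68*(1 - 68)) + 30794 = (-11560 - 68*(-67)) + 30794 = (-11560 + 4556) + 30794 = -7004 + 30794 = 23790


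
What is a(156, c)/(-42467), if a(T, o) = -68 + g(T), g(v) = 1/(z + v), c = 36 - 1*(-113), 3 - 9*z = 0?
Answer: 31889/19917023 ≈ 0.0016011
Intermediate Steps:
z = 1/3 (z = 1/3 - 1/9*0 = 1/3 + 0 = 1/3 ≈ 0.33333)
c = 149 (c = 36 + 113 = 149)
g(v) = 1/(1/3 + v)
a(T, o) = -68 + 3/(1 + 3*T)
a(156, c)/(-42467) = ((-65 - 204*156)/(1 + 3*156))/(-42467) = ((-65 - 31824)/(1 + 468))*(-1/42467) = (-31889/469)*(-1/42467) = ((1/469)*(-31889))*(-1/42467) = -31889/469*(-1/42467) = 31889/19917023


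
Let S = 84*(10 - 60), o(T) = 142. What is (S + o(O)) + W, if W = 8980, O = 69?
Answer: 4922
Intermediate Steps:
S = -4200 (S = 84*(-50) = -4200)
(S + o(O)) + W = (-4200 + 142) + 8980 = -4058 + 8980 = 4922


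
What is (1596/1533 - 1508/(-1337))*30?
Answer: 6350880/97601 ≈ 65.070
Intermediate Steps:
(1596/1533 - 1508/(-1337))*30 = (1596*(1/1533) - 1508*(-1/1337))*30 = (76/73 + 1508/1337)*30 = (211696/97601)*30 = 6350880/97601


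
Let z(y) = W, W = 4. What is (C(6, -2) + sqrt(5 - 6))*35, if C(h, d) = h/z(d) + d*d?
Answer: 385/2 + 35*I ≈ 192.5 + 35.0*I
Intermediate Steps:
z(y) = 4
C(h, d) = d**2 + h/4 (C(h, d) = h/4 + d*d = h/4 + d**2 = d**2 + h/4)
(C(6, -2) + sqrt(5 - 6))*35 = (((-2)**2 + (1/4)*6) + sqrt(5 - 6))*35 = ((4 + 3/2) + sqrt(-1))*35 = (11/2 + I)*35 = 385/2 + 35*I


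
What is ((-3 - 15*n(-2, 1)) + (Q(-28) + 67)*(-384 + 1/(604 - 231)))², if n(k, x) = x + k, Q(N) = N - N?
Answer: 92006483184001/139129 ≈ 6.6130e+8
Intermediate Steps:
Q(N) = 0
n(k, x) = k + x
((-3 - 15*n(-2, 1)) + (Q(-28) + 67)*(-384 + 1/(604 - 231)))² = ((-3 - 15*(-2 + 1)) + (0 + 67)*(-384 + 1/(604 - 231)))² = ((-3 - 15*(-1)) + 67*(-384 + 1/373))² = ((-3 + 15) + 67*(-384 + 1/373))² = (12 + 67*(-143231/373))² = (12 - 9596477/373)² = (-9592001/373)² = 92006483184001/139129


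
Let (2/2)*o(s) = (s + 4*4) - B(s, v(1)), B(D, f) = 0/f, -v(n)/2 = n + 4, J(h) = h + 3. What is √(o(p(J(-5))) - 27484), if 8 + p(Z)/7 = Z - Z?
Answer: 2*I*√6881 ≈ 165.9*I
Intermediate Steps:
J(h) = 3 + h
v(n) = -8 - 2*n (v(n) = -2*(n + 4) = -2*(4 + n) = -8 - 2*n)
B(D, f) = 0
p(Z) = -56 (p(Z) = -56 + 7*(Z - Z) = -56 + 7*0 = -56 + 0 = -56)
o(s) = 16 + s (o(s) = (s + 4*4) - 1*0 = (s + 16) + 0 = (16 + s) + 0 = 16 + s)
√(o(p(J(-5))) - 27484) = √((16 - 56) - 27484) = √(-40 - 27484) = √(-27524) = 2*I*√6881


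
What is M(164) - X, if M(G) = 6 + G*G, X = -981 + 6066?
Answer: 21817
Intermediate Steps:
X = 5085
M(G) = 6 + G²
M(164) - X = (6 + 164²) - 1*5085 = (6 + 26896) - 5085 = 26902 - 5085 = 21817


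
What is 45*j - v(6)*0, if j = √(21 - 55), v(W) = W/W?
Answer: 45*I*√34 ≈ 262.39*I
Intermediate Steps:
v(W) = 1
j = I*√34 (j = √(-34) = I*√34 ≈ 5.8309*I)
45*j - v(6)*0 = 45*(I*√34) - 1*1*0 = 45*I*√34 - 1*0 = 45*I*√34 + 0 = 45*I*√34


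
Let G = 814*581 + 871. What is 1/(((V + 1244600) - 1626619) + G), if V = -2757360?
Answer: -1/2665574 ≈ -3.7515e-7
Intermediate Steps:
G = 473805 (G = 472934 + 871 = 473805)
1/(((V + 1244600) - 1626619) + G) = 1/(((-2757360 + 1244600) - 1626619) + 473805) = 1/((-1512760 - 1626619) + 473805) = 1/(-3139379 + 473805) = 1/(-2665574) = -1/2665574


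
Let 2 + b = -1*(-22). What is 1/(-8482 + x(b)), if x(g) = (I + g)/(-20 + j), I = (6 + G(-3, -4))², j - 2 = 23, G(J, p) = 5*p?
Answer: -5/42194 ≈ -0.00011850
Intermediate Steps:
j = 25 (j = 2 + 23 = 25)
b = 20 (b = -2 - 1*(-22) = -2 + 22 = 20)
I = 196 (I = (6 + 5*(-4))² = (6 - 20)² = (-14)² = 196)
x(g) = 196/5 + g/5 (x(g) = (196 + g)/(-20 + 25) = (196 + g)/5 = (196 + g)*(⅕) = 196/5 + g/5)
1/(-8482 + x(b)) = 1/(-8482 + (196/5 + (⅕)*20)) = 1/(-8482 + (196/5 + 4)) = 1/(-8482 + 216/5) = 1/(-42194/5) = -5/42194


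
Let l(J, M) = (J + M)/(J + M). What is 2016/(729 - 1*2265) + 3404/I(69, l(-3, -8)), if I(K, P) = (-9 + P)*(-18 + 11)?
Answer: 6661/112 ≈ 59.473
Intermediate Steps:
l(J, M) = 1
I(K, P) = 63 - 7*P (I(K, P) = (-9 + P)*(-7) = 63 - 7*P)
2016/(729 - 1*2265) + 3404/I(69, l(-3, -8)) = 2016/(729 - 1*2265) + 3404/(63 - 7*1) = 2016/(729 - 2265) + 3404/(63 - 7) = 2016/(-1536) + 3404/56 = 2016*(-1/1536) + 3404*(1/56) = -21/16 + 851/14 = 6661/112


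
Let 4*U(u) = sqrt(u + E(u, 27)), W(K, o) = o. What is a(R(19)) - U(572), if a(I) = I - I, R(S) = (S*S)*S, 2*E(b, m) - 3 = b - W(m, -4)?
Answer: -sqrt(3446)/8 ≈ -7.3378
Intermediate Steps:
E(b, m) = 7/2 + b/2 (E(b, m) = 3/2 + (b - 1*(-4))/2 = 3/2 + (b + 4)/2 = 3/2 + (4 + b)/2 = 3/2 + (2 + b/2) = 7/2 + b/2)
R(S) = S**3 (R(S) = S**2*S = S**3)
a(I) = 0
U(u) = sqrt(7/2 + 3*u/2)/4 (U(u) = sqrt(u + (7/2 + u/2))/4 = sqrt(7/2 + 3*u/2)/4)
a(R(19)) - U(572) = 0 - sqrt(14 + 6*572)/8 = 0 - sqrt(14 + 3432)/8 = 0 - sqrt(3446)/8 = -sqrt(3446)/8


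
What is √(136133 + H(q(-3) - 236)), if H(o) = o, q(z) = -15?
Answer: 3*√15098 ≈ 368.62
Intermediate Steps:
√(136133 + H(q(-3) - 236)) = √(136133 + (-15 - 236)) = √(136133 - 251) = √135882 = 3*√15098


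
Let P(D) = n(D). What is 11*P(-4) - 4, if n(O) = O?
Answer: -48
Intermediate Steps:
P(D) = D
11*P(-4) - 4 = 11*(-4) - 4 = -44 - 4 = -48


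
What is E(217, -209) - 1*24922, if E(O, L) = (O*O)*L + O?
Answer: -9866306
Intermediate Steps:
E(O, L) = O + L*O**2 (E(O, L) = O**2*L + O = L*O**2 + O = O + L*O**2)
E(217, -209) - 1*24922 = 217*(1 - 209*217) - 1*24922 = 217*(1 - 45353) - 24922 = 217*(-45352) - 24922 = -9841384 - 24922 = -9866306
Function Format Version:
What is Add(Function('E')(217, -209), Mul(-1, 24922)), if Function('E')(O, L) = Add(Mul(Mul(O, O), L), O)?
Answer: -9866306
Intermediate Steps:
Function('E')(O, L) = Add(O, Mul(L, Pow(O, 2))) (Function('E')(O, L) = Add(Mul(Pow(O, 2), L), O) = Add(Mul(L, Pow(O, 2)), O) = Add(O, Mul(L, Pow(O, 2))))
Add(Function('E')(217, -209), Mul(-1, 24922)) = Add(Mul(217, Add(1, Mul(-209, 217))), Mul(-1, 24922)) = Add(Mul(217, Add(1, -45353)), -24922) = Add(Mul(217, -45352), -24922) = Add(-9841384, -24922) = -9866306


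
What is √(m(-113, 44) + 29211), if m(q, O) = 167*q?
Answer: 2*√2585 ≈ 101.69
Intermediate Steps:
√(m(-113, 44) + 29211) = √(167*(-113) + 29211) = √(-18871 + 29211) = √10340 = 2*√2585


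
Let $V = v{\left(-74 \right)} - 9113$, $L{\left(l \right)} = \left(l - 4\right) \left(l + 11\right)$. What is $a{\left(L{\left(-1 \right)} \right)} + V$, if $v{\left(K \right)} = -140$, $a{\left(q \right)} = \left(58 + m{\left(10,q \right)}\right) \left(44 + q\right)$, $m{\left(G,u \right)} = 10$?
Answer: $-9661$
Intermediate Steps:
$L{\left(l \right)} = \left(-4 + l\right) \left(11 + l\right)$
$a{\left(q \right)} = 2992 + 68 q$ ($a{\left(q \right)} = \left(58 + 10\right) \left(44 + q\right) = 68 \left(44 + q\right) = 2992 + 68 q$)
$V = -9253$ ($V = -140 - 9113 = -9253$)
$a{\left(L{\left(-1 \right)} \right)} + V = \left(2992 + 68 \left(-44 + \left(-1\right)^{2} + 7 \left(-1\right)\right)\right) - 9253 = \left(2992 + 68 \left(-44 + 1 - 7\right)\right) - 9253 = \left(2992 + 68 \left(-50\right)\right) - 9253 = \left(2992 - 3400\right) - 9253 = -408 - 9253 = -9661$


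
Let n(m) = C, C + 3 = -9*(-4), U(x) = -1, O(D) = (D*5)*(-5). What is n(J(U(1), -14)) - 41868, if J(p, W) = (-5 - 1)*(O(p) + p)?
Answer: -41835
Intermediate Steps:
O(D) = -25*D (O(D) = (5*D)*(-5) = -25*D)
J(p, W) = 144*p (J(p, W) = (-5 - 1)*(-25*p + p) = -(-144)*p = 144*p)
C = 33 (C = -3 - 9*(-4) = -3 + 36 = 33)
n(m) = 33
n(J(U(1), -14)) - 41868 = 33 - 41868 = -41835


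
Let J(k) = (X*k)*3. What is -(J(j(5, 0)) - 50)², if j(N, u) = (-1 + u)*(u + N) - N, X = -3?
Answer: -1600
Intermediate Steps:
j(N, u) = -N + (-1 + u)*(N + u) (j(N, u) = (-1 + u)*(N + u) - N = -N + (-1 + u)*(N + u))
J(k) = -9*k (J(k) = -3*k*3 = -9*k)
-(J(j(5, 0)) - 50)² = -(-9*(0² - 1*0 - 2*5 + 5*0) - 50)² = -(-9*(0 + 0 - 10 + 0) - 50)² = -(-9*(-10) - 50)² = -(90 - 50)² = -1*40² = -1*1600 = -1600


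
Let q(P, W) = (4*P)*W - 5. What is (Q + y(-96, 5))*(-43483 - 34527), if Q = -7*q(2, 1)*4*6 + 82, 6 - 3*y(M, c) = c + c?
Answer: 99072700/3 ≈ 3.3024e+7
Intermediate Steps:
q(P, W) = -5 + 4*P*W (q(P, W) = 4*P*W - 5 = -5 + 4*P*W)
y(M, c) = 2 - 2*c/3 (y(M, c) = 2 - (c + c)/3 = 2 - 2*c/3)
Q = -422 (Q = -7*(-5 + 4*2*1)*4*6 + 82 = -7*(-5 + 8)*4*6 + 82 = -7*3*4*6 + 82 = -84*6 + 82 = -7*72 + 82 = -504 + 82 = -422)
(Q + y(-96, 5))*(-43483 - 34527) = (-422 + (2 - ⅔*5))*(-43483 - 34527) = (-422 + (2 - 10/3))*(-78010) = (-422 - 4/3)*(-78010) = -1270/3*(-78010) = 99072700/3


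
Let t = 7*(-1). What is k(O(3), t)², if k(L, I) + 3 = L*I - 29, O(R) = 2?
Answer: 2116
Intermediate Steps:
t = -7
k(L, I) = -32 + I*L (k(L, I) = -3 + (L*I - 29) = -3 + (I*L - 29) = -3 + (-29 + I*L) = -32 + I*L)
k(O(3), t)² = (-32 - 7*2)² = (-32 - 14)² = (-46)² = 2116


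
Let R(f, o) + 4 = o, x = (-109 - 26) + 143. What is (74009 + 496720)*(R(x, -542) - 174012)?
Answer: -99625312782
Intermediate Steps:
x = 8 (x = -135 + 143 = 8)
R(f, o) = -4 + o
(74009 + 496720)*(R(x, -542) - 174012) = (74009 + 496720)*((-4 - 542) - 174012) = 570729*(-546 - 174012) = 570729*(-174558) = -99625312782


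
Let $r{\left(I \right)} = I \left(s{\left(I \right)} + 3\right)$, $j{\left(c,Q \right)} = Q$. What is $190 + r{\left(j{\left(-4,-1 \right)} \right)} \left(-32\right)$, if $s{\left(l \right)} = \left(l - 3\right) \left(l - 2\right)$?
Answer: $670$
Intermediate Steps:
$s{\left(l \right)} = \left(-3 + l\right) \left(-2 + l\right)$
$r{\left(I \right)} = I \left(9 + I^{2} - 5 I\right)$ ($r{\left(I \right)} = I \left(\left(6 + I^{2} - 5 I\right) + 3\right) = I \left(9 + I^{2} - 5 I\right)$)
$190 + r{\left(j{\left(-4,-1 \right)} \right)} \left(-32\right) = 190 + - (9 + \left(-1\right)^{2} - -5) \left(-32\right) = 190 + - (9 + 1 + 5) \left(-32\right) = 190 + \left(-1\right) 15 \left(-32\right) = 190 - -480 = 190 + 480 = 670$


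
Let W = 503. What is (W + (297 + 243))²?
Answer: 1087849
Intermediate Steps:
(W + (297 + 243))² = (503 + (297 + 243))² = (503 + 540)² = 1043² = 1087849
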